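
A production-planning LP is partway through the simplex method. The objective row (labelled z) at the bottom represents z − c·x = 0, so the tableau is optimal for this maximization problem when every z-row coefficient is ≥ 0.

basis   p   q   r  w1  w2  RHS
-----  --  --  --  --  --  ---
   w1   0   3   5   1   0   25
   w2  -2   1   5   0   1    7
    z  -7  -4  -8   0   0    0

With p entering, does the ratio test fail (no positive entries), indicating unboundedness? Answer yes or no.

Every constraint-row entry in column p is ≤ 0, so increasing p is unbounded.

yes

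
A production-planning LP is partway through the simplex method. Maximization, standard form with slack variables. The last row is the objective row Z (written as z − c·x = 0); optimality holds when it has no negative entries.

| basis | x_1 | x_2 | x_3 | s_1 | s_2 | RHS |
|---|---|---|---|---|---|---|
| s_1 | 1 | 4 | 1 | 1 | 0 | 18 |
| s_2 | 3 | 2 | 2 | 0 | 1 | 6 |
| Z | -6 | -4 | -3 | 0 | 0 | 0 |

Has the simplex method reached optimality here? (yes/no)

no

The Z-row has a negative entry -6 in column x_1, so it is not optimal.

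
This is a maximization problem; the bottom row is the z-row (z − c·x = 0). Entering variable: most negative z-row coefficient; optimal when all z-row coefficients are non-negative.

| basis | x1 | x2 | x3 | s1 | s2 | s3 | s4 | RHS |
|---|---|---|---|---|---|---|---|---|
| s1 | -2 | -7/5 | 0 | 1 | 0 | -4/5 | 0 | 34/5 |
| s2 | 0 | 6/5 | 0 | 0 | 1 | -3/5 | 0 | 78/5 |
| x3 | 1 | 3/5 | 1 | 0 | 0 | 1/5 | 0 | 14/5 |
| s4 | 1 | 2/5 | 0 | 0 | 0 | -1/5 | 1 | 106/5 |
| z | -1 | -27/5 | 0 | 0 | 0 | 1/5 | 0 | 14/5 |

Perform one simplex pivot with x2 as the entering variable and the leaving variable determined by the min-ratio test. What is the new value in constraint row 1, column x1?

1/3

Ratio test on column x2 — row 1: entry -7/5 ≤ 0; row 2: (78/5)/(6/5) = 13; row 3: (14/5)/(3/5) = 14/3; row 4: (106/5)/(2/5) = 53. Minimum is 14/3 at row 3 (x3 leaves); pivot element 3/5.
Divide row 3 by 3/5; eliminate column x2 from the other rows.
Row 1 update in column x1: -2 − (-7/5)·(5/3) = 1/3.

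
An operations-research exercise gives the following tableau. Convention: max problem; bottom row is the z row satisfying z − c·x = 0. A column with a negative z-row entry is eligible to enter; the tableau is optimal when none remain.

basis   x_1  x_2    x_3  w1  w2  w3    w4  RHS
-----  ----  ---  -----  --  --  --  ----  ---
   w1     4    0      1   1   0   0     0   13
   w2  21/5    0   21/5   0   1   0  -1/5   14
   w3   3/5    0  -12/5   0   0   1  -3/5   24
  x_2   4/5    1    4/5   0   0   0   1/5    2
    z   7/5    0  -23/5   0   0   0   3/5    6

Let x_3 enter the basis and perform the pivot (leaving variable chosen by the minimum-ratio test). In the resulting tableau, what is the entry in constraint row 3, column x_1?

3

Ratio test on column x_3 — row 1: 13/1 = 13; row 2: 14/(21/5) = 10/3; row 3: entry -12/5 ≤ 0; row 4: 2/(4/5) = 5/2. Minimum is 5/2 at row 4 (x_2 leaves); pivot element 4/5.
Divide row 4 by 4/5; eliminate column x_3 from the other rows.
Row 3 update in column x_1: 3/5 − (-12/5)·1 = 3.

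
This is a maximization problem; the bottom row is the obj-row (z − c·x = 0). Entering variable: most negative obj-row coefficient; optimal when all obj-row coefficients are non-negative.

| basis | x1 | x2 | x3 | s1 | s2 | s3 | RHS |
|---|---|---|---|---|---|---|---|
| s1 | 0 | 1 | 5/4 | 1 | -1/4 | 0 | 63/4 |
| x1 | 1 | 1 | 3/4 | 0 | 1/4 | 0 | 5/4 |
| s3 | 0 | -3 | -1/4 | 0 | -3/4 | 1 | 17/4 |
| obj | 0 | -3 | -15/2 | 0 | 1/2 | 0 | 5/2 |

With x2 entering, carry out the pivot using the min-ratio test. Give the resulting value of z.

25/4

Ratio test on column x2 — row 1: (63/4)/1 = 63/4; row 2: (5/4)/1 = 5/4; row 3: entry -3 ≤ 0. Minimum is 5/4 at row 2 (x1 leaves); pivot element 1.
Pivot on row 2; the obj-row RHS becomes 5/2 − (-3)·(5/4) = 25/4.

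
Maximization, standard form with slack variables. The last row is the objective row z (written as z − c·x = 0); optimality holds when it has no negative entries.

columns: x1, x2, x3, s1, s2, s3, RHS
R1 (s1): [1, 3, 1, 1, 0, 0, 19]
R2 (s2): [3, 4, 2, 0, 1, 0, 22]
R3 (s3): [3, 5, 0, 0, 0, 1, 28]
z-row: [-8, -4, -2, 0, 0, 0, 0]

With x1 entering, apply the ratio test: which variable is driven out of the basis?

s2

Column x1 entries and ratios — s1: 19/1 = 19; s2: 22/3 = 22/3; s3: 28/3 = 28/3.
Smallest ratio is 22/3 in the row of s2, so s2 leaves.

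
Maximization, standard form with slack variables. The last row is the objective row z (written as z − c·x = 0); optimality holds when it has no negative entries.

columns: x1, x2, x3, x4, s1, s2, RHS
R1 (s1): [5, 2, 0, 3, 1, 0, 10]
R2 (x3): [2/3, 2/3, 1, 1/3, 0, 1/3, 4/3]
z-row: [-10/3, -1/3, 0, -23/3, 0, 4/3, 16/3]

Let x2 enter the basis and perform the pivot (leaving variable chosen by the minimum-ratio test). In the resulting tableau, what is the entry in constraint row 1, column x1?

3

Ratio test on column x2 — row 1: 10/2 = 5; row 2: (4/3)/(2/3) = 2. Minimum is 2 at row 2 (x3 leaves); pivot element 2/3.
Divide row 2 by 2/3; eliminate column x2 from the other rows.
Row 1 update in column x1: 5 − 2·1 = 3.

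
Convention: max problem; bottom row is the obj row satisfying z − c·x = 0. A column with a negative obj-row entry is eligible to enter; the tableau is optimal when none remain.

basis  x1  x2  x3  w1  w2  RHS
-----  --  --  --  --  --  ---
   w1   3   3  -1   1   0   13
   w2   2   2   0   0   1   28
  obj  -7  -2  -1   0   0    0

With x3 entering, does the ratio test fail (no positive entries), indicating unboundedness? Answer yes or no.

Every constraint-row entry in column x3 is ≤ 0, so increasing x3 is unbounded.

yes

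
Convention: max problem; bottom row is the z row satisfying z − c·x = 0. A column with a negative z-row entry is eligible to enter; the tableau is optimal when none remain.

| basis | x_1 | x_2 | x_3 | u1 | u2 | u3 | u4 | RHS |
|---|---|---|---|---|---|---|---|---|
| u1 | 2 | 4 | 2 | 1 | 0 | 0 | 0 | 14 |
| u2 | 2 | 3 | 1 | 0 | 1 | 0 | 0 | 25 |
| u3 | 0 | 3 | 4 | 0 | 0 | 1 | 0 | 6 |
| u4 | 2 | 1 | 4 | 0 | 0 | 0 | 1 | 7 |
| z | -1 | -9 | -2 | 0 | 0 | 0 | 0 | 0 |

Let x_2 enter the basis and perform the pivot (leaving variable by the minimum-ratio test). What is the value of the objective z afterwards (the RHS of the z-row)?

18

Ratio test on column x_2 — row 1: 14/4 = 7/2; row 2: 25/3 = 25/3; row 3: 6/3 = 2; row 4: 7/1 = 7. Minimum is 2 at row 3 (u3 leaves); pivot element 3.
Pivot on row 3; the z-row RHS becomes 0 − (-9)·2 = 18.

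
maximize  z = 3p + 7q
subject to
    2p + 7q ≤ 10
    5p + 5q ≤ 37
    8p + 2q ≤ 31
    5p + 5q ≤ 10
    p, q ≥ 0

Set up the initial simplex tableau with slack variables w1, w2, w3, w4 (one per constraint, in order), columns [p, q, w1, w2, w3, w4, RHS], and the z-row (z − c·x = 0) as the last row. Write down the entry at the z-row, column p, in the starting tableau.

-3

The z-row carries the negated objective coefficients: the p entry is -3.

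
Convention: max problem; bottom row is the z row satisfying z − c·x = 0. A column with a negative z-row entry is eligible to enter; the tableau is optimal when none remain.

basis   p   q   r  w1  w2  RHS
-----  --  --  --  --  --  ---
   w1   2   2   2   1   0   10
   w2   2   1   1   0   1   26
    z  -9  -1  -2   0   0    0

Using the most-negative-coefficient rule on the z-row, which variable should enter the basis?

p

Negative z-row entries: p: -9, q: -1, r: -2.
The most negative is -9 in column p, so p enters.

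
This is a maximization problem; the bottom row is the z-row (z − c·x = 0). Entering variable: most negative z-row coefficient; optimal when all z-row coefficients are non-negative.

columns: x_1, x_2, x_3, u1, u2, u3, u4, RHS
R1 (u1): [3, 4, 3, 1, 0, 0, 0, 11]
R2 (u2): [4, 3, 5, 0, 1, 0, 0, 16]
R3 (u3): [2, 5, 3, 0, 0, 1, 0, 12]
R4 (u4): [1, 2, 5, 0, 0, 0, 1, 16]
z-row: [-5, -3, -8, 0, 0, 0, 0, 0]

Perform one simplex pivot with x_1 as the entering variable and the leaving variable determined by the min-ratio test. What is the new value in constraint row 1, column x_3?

1

Ratio test on column x_1 — row 1: 11/3 = 11/3; row 2: 16/4 = 4; row 3: 12/2 = 6; row 4: 16/1 = 16. Minimum is 11/3 at row 1 (u1 leaves); pivot element 3.
Divide row 1 by 3; eliminate column x_1 from the other rows.
In the new row 1, the x_3 entry is the old entry divided by the pivot: 3/3 = 1.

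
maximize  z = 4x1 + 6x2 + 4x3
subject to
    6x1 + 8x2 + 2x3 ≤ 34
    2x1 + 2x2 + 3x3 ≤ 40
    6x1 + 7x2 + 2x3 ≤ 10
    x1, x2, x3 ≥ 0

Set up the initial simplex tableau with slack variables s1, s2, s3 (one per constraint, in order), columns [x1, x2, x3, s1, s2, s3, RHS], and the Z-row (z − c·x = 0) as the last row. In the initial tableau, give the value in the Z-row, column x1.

-4

The Z-row carries the negated objective coefficients: the x1 entry is -4.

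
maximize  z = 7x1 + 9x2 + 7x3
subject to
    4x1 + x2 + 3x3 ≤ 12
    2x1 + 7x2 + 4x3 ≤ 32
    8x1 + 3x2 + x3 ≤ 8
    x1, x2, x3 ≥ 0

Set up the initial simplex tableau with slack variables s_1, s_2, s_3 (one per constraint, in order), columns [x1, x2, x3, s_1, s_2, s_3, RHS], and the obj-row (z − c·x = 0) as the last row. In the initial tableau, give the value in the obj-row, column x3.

The obj-row carries the negated objective coefficients: the x3 entry is -7.

-7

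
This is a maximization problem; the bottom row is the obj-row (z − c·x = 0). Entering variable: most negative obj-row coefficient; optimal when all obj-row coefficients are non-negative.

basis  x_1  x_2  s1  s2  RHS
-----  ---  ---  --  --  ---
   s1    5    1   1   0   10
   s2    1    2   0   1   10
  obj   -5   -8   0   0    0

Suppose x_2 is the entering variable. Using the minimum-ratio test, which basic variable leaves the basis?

s2

Column x_2 entries and ratios — s1: 10/1 = 10; s2: 10/2 = 5.
Smallest ratio is 5 in the row of s2, so s2 leaves.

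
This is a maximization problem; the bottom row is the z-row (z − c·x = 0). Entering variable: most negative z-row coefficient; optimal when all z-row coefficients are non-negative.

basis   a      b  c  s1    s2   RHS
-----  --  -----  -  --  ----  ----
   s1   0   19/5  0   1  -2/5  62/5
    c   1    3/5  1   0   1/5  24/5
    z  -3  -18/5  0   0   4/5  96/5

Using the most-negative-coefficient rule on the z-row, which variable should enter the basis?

b

Negative z-row entries: a: -3, b: -18/5.
The most negative is -18/5 in column b, so b enters.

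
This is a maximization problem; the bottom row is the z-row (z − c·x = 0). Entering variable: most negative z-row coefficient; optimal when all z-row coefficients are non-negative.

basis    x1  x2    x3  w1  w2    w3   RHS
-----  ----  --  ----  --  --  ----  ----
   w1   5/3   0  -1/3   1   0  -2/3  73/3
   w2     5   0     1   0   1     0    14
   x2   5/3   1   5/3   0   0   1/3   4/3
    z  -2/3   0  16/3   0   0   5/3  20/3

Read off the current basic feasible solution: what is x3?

0

x3 is not in the basis, so in the current basic feasible solution x3 = 0.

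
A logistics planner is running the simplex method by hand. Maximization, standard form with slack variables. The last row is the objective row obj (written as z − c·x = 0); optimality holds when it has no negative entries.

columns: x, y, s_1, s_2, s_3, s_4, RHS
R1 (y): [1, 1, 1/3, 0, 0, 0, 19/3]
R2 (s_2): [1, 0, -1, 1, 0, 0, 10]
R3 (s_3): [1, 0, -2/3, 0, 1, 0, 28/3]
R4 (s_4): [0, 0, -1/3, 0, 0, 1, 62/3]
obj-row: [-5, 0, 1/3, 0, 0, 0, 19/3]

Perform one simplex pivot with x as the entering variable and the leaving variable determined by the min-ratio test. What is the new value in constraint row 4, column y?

0

Ratio test on column x — row 1: (19/3)/1 = 19/3; row 2: 10/1 = 10; row 3: (28/3)/1 = 28/3; row 4: entry 0 ≤ 0. Minimum is 19/3 at row 1 (y leaves); pivot element 1.
Divide row 1 by 1; eliminate column x from the other rows.
Row 4 update in column y: 0 − 0·1 = 0.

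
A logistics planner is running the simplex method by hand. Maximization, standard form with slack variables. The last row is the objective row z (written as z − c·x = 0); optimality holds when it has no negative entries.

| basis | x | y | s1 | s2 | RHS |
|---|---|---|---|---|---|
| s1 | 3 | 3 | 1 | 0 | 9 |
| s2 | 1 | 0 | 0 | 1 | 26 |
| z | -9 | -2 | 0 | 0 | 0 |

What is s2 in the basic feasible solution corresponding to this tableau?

26

s2 is basic (row 2); its value is the RHS of that row, 26.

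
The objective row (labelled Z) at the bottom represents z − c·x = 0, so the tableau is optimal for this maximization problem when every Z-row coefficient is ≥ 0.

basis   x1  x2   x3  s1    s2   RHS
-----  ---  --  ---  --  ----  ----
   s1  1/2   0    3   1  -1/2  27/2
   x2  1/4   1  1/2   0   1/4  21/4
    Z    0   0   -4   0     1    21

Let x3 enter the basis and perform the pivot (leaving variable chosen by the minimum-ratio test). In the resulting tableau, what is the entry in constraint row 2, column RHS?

3

Ratio test on column x3 — row 1: (27/2)/3 = 9/2; row 2: (21/4)/(1/2) = 21/2. Minimum is 9/2 at row 1 (s1 leaves); pivot element 3.
Divide row 1 by 3; eliminate column x3 from the other rows.
Row 2 update in column RHS: 21/4 − (1/2)·(9/2) = 3.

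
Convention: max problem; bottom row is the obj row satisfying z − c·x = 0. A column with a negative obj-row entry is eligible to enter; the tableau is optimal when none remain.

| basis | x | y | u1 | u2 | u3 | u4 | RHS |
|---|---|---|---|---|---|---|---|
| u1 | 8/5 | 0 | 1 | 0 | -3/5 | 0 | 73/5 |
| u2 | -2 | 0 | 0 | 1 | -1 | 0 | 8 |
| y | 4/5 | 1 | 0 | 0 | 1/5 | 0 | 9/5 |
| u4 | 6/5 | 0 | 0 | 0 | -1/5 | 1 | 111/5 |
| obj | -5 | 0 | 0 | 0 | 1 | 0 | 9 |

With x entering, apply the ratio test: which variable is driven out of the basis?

y

Column x entries and ratios — u1: (73/5)/(8/5) = 73/8; u2: -2 ≤ 0, skip; y: (9/5)/(4/5) = 9/4; u4: (111/5)/(6/5) = 37/2.
Smallest ratio is 9/4 in the row of y, so y leaves.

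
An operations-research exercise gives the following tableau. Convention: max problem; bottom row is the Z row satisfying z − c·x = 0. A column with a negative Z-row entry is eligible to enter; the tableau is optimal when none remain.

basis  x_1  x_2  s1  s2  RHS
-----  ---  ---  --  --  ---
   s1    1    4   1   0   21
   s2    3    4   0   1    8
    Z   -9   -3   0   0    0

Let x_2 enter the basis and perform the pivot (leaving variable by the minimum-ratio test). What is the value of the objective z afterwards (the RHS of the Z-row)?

6

Ratio test on column x_2 — row 1: 21/4 = 21/4; row 2: 8/4 = 2. Minimum is 2 at row 2 (s2 leaves); pivot element 4.
Pivot on row 2; the Z-row RHS becomes 0 − (-3)·2 = 6.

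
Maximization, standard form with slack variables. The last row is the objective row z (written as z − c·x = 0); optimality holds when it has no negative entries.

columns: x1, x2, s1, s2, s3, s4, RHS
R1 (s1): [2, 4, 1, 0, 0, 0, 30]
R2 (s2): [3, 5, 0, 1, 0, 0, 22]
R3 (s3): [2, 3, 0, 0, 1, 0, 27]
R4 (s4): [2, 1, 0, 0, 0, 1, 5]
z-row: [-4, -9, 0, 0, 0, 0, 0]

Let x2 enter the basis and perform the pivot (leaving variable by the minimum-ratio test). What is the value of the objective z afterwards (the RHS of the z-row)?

Ratio test on column x2 — row 1: 30/4 = 15/2; row 2: 22/5 = 22/5; row 3: 27/3 = 9; row 4: 5/1 = 5. Minimum is 22/5 at row 2 (s2 leaves); pivot element 5.
Pivot on row 2; the z-row RHS becomes 0 − (-9)·(22/5) = 198/5.

198/5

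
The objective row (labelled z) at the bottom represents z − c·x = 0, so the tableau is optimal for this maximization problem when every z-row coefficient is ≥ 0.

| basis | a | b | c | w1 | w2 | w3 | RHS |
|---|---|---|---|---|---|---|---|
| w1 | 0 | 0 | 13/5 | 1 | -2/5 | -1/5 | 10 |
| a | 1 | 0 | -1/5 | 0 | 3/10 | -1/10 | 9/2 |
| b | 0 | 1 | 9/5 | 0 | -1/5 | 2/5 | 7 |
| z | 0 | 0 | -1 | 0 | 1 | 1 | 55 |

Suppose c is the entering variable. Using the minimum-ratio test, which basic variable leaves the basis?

Column c entries and ratios — w1: 10/(13/5) = 50/13; a: -1/5 ≤ 0, skip; b: 7/(9/5) = 35/9.
Smallest ratio is 50/13 in the row of w1, so w1 leaves.

w1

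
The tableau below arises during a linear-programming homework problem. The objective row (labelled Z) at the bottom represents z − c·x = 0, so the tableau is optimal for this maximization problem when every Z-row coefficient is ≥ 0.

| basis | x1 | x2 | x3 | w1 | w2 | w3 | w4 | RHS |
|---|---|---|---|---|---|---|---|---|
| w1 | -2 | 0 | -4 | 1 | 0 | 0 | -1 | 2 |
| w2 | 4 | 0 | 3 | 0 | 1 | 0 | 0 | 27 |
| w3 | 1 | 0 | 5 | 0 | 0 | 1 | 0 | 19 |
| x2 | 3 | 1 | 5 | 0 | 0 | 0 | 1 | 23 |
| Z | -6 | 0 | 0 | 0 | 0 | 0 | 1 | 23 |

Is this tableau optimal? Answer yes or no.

The Z-row has a negative entry -6 in column x1, so it is not optimal.

no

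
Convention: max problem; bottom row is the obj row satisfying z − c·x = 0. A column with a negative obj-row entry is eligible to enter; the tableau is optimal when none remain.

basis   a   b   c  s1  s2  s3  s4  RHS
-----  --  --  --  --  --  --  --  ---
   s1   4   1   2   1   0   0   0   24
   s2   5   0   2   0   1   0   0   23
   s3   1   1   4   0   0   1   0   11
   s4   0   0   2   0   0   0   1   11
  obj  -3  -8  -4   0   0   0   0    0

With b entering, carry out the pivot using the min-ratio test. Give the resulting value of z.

Ratio test on column b — row 1: 24/1 = 24; row 2: entry 0 ≤ 0; row 3: 11/1 = 11; row 4: entry 0 ≤ 0. Minimum is 11 at row 3 (s3 leaves); pivot element 1.
Pivot on row 3; the obj-row RHS becomes 0 − (-8)·11 = 88.

88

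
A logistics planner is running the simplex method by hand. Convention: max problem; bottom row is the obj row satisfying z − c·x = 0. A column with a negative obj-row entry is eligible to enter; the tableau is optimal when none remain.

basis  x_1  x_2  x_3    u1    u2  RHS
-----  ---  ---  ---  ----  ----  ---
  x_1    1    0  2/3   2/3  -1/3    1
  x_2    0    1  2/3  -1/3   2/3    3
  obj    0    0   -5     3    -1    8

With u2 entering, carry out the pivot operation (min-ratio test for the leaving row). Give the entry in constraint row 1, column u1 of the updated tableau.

Ratio test on column u2 — row 1: entry -1/3 ≤ 0; row 2: 3/(2/3) = 9/2. Minimum is 9/2 at row 2 (x_2 leaves); pivot element 2/3.
Divide row 2 by 2/3; eliminate column u2 from the other rows.
Row 1 update in column u1: 2/3 − (-1/3)·(-1/2) = 1/2.

1/2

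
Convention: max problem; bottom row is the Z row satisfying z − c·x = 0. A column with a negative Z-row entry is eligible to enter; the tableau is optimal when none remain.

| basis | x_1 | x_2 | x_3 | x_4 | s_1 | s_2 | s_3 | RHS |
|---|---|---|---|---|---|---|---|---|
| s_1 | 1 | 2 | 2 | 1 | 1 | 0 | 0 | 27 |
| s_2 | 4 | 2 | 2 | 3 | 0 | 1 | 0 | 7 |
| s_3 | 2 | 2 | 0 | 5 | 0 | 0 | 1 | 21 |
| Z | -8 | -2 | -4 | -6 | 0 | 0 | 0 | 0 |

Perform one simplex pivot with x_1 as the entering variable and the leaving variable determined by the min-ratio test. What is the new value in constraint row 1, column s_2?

-1/4

Ratio test on column x_1 — row 1: 27/1 = 27; row 2: 7/4 = 7/4; row 3: 21/2 = 21/2. Minimum is 7/4 at row 2 (s_2 leaves); pivot element 4.
Divide row 2 by 4; eliminate column x_1 from the other rows.
Row 1 update in column s_2: 0 − 1·(1/4) = -1/4.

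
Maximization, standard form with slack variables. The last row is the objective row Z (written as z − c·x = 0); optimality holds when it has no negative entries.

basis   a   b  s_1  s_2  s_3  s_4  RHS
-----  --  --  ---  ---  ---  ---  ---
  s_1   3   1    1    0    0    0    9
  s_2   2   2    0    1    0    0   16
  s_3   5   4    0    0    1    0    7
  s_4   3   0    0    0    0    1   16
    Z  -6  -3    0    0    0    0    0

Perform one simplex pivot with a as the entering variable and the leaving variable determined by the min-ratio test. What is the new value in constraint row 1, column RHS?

Ratio test on column a — row 1: 9/3 = 3; row 2: 16/2 = 8; row 3: 7/5 = 7/5; row 4: 16/3 = 16/3. Minimum is 7/5 at row 3 (s_3 leaves); pivot element 5.
Divide row 3 by 5; eliminate column a from the other rows.
Row 1 update in column RHS: 9 − 3·(7/5) = 24/5.

24/5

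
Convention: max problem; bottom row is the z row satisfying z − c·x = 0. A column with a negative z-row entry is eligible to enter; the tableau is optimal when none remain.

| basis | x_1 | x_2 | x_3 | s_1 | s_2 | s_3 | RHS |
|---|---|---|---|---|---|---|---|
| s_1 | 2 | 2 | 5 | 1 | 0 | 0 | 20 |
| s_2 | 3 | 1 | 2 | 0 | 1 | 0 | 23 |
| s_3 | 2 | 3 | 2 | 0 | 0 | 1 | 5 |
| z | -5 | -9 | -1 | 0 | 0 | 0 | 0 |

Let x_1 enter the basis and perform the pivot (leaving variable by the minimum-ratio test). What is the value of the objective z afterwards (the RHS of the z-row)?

25/2

Ratio test on column x_1 — row 1: 20/2 = 10; row 2: 23/3 = 23/3; row 3: 5/2 = 5/2. Minimum is 5/2 at row 3 (s_3 leaves); pivot element 2.
Pivot on row 3; the z-row RHS becomes 0 − (-5)·(5/2) = 25/2.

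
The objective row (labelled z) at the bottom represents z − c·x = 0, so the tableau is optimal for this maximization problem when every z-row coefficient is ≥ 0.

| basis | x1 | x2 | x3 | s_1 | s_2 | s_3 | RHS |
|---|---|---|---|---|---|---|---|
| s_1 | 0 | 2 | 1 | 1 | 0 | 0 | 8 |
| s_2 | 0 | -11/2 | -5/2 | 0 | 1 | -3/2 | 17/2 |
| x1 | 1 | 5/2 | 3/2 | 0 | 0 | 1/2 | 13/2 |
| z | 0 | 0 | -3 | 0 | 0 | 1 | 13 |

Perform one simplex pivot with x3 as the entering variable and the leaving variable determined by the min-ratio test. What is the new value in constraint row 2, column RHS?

Ratio test on column x3 — row 1: 8/1 = 8; row 2: entry -5/2 ≤ 0; row 3: (13/2)/(3/2) = 13/3. Minimum is 13/3 at row 3 (x1 leaves); pivot element 3/2.
Divide row 3 by 3/2; eliminate column x3 from the other rows.
Row 2 update in column RHS: 17/2 − (-5/2)·(13/3) = 58/3.

58/3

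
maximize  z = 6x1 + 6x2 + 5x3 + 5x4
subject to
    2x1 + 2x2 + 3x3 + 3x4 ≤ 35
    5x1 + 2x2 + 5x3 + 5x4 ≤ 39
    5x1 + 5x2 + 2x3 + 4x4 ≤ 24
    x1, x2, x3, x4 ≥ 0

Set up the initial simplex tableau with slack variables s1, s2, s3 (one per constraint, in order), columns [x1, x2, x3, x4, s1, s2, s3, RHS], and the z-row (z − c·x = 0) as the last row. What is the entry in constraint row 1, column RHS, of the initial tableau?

The RHS of constraint 1 is b_1 = 35.

35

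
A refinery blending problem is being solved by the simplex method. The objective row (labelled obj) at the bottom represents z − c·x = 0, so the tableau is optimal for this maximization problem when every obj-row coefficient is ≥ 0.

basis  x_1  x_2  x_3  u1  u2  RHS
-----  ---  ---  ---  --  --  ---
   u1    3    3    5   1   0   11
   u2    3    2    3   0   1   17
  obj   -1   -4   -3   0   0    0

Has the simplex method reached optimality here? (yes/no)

no

The obj-row has a negative entry -4 in column x_2, so it is not optimal.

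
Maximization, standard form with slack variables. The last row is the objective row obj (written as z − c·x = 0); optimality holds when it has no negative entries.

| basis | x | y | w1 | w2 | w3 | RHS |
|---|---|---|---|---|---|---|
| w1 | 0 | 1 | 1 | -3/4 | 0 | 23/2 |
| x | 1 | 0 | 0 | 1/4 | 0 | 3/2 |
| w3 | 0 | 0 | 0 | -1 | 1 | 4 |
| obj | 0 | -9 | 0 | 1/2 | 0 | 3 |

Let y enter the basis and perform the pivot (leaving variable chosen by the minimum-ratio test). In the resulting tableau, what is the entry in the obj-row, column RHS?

213/2

Ratio test on column y — row 1: (23/2)/1 = 23/2; row 2: entry 0 ≤ 0; row 3: entry 0 ≤ 0. Minimum is 23/2 at row 1 (w1 leaves); pivot element 1.
Divide row 1 by 1; eliminate column y from the other rows.
obj-row update in column RHS: 3 − (-9)·(23/2) = 213/2.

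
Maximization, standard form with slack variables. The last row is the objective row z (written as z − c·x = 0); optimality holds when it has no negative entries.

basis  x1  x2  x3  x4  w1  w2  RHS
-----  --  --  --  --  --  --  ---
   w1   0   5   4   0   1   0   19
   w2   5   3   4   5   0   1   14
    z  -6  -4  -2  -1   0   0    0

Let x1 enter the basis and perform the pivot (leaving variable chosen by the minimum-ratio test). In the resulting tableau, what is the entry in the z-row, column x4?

Ratio test on column x1 — row 1: entry 0 ≤ 0; row 2: 14/5 = 14/5. Minimum is 14/5 at row 2 (w2 leaves); pivot element 5.
Divide row 2 by 5; eliminate column x1 from the other rows.
z-row update in column x4: -1 − (-6)·1 = 5.

5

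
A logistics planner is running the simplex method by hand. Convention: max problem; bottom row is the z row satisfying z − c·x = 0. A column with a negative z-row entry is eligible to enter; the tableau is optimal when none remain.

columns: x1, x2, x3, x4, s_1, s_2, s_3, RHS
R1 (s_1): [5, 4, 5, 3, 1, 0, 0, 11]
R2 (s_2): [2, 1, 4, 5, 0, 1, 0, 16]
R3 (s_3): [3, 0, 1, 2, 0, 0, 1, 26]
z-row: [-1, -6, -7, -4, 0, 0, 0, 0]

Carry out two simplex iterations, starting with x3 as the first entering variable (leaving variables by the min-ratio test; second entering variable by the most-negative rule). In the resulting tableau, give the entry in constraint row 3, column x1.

Ratio test on column x3 — row 1: 11/5 = 11/5; row 2: 16/4 = 4; row 3: 26/1 = 26. Minimum is 11/5 at row 1 (s_1 leaves); pivot element 5.
Divide row 1 by 5; eliminate column x3 from the other rows.
Second iteration: most negative z-row entry is -2/5 in column x2, so x2 enters.
Ratio test on column x2 — row 1: (11/5)/(4/5) = 11/4; row 2: entry -11/5 ≤ 0; row 3: entry -4/5 ≤ 0. Minimum is 11/4 at row 1 (x3 leaves); pivot element 4/5.
Divide row 1 by 4/5; eliminate column x2 from the other rows.
After both pivots, the entry at constraint row 3, column x1 is 3.

3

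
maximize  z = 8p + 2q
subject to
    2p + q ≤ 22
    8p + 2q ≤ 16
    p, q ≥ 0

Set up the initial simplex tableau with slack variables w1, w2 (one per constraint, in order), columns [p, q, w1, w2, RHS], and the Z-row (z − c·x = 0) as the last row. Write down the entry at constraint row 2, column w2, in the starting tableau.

1

Slack w2 belongs to constraint 2; its column is the unit vector e_2, so the entry in row 2 is 1.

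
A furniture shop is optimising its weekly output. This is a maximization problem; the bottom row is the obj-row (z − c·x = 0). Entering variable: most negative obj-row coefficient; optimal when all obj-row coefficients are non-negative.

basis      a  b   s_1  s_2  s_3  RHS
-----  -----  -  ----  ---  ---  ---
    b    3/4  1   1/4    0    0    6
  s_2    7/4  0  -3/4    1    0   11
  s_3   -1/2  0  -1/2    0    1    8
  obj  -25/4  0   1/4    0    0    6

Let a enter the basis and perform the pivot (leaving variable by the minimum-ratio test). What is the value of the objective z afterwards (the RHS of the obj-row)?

Ratio test on column a — row 1: 6/(3/4) = 8; row 2: 11/(7/4) = 44/7; row 3: entry -1/2 ≤ 0. Minimum is 44/7 at row 2 (s_2 leaves); pivot element 7/4.
Pivot on row 2; the obj-row RHS becomes 6 − (-25/4)·(44/7) = 317/7.

317/7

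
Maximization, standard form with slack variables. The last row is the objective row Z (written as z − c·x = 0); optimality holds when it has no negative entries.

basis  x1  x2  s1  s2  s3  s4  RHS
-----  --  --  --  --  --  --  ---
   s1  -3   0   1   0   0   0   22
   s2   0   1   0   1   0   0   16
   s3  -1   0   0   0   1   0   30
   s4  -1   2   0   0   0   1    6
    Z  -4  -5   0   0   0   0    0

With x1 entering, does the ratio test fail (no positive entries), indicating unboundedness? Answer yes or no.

Every constraint-row entry in column x1 is ≤ 0, so increasing x1 is unbounded.

yes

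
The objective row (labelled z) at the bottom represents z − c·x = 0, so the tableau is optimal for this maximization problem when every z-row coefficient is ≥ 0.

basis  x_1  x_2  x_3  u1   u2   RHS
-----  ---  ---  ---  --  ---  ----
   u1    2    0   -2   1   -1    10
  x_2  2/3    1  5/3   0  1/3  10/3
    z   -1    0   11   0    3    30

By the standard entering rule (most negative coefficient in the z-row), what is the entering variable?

Negative z-row entries: x_1: -1.
The most negative is -1 in column x_1, so x_1 enters.

x_1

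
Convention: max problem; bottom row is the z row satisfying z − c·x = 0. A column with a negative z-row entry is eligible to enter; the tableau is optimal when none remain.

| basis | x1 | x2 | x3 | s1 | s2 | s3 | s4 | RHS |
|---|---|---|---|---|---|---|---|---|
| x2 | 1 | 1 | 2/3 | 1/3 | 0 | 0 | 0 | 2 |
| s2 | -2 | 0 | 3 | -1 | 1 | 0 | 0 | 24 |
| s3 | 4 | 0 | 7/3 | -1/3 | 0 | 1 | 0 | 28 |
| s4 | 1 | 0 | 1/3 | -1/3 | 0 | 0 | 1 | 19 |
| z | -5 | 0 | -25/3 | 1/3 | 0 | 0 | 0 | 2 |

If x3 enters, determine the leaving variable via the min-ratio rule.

Column x3 entries and ratios — x2: 2/(2/3) = 3; s2: 24/3 = 8; s3: 28/(7/3) = 12; s4: 19/(1/3) = 57.
Smallest ratio is 3 in the row of x2, so x2 leaves.

x2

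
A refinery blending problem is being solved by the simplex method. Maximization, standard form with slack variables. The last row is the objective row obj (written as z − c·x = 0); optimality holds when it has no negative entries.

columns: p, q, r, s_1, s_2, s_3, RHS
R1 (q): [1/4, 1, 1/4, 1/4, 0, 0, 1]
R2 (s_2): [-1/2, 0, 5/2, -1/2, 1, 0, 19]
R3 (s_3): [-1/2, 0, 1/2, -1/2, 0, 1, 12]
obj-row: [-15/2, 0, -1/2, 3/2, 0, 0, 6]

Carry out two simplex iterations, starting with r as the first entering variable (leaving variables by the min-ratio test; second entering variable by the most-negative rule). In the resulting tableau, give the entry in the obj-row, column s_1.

9

Ratio test on column r — row 1: 1/(1/4) = 4; row 2: 19/(5/2) = 38/5; row 3: 12/(1/2) = 24. Minimum is 4 at row 1 (q leaves); pivot element 1/4.
Divide row 1 by 1/4; eliminate column r from the other rows.
Second iteration: most negative obj-row entry is -7 in column p, so p enters.
Ratio test on column p — row 1: 4/1 = 4; row 2: entry -3 ≤ 0; row 3: entry -1 ≤ 0. Minimum is 4 at row 1 (r leaves); pivot element 1.
Divide row 1 by 1; eliminate column p from the other rows.
After both pivots, the entry at the obj-row, column s_1 is 9.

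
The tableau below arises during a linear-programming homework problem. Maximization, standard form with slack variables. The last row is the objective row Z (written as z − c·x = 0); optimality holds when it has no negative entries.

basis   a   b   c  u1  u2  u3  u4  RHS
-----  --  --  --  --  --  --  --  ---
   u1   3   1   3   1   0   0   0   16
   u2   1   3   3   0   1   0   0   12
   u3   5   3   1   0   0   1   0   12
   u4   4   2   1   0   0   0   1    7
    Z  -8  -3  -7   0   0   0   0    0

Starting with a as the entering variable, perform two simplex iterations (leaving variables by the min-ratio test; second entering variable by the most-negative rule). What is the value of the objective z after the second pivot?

Ratio test on column a — row 1: 16/3 = 16/3; row 2: 12/1 = 12; row 3: 12/5 = 12/5; row 4: 7/4 = 7/4. Minimum is 7/4 at row 4 (u4 leaves); pivot element 4.
Pivot on row 4; the Z-row RHS becomes 0 − (-8)·(7/4) = 14.
Next entering variable (most negative Z-row entry -5): c.
Ratio test on column c — row 1: (43/4)/(9/4) = 43/9; row 2: (41/4)/(11/4) = 41/11; row 3: entry -1/4 ≤ 0; row 4: (7/4)/(1/4) = 7. Minimum is 41/11 at row 2 (u2 leaves); pivot element 11/4.
After the second pivot the Z-row RHS is 14 − (-5)·(41/11) = 359/11.

359/11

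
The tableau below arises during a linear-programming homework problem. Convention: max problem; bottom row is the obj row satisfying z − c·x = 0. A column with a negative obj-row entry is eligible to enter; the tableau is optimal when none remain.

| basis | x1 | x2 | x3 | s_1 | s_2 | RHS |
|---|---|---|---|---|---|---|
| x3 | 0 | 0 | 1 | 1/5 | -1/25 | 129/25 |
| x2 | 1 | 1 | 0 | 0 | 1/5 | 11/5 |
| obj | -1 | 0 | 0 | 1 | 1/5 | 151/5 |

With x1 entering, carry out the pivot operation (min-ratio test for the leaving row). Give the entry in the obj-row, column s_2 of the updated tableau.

Ratio test on column x1 — row 1: entry 0 ≤ 0; row 2: (11/5)/1 = 11/5. Minimum is 11/5 at row 2 (x2 leaves); pivot element 1.
Divide row 2 by 1; eliminate column x1 from the other rows.
obj-row update in column s_2: 1/5 − (-1)·(1/5) = 2/5.

2/5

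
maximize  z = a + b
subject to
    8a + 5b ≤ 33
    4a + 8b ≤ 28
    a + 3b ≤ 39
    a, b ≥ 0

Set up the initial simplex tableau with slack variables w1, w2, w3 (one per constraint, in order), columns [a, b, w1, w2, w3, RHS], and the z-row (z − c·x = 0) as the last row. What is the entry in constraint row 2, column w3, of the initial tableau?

0

Slack w3 belongs to constraint 3; its column is the unit vector e_3, so the entry in row 2 is 0.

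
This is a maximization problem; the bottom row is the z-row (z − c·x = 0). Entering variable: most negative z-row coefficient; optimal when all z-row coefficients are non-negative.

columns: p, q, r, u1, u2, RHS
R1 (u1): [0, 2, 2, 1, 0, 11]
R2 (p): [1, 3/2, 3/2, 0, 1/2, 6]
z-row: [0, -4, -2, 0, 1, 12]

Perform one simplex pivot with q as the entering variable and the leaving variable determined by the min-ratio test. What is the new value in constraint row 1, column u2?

-2/3

Ratio test on column q — row 1: 11/2 = 11/2; row 2: 6/(3/2) = 4. Minimum is 4 at row 2 (p leaves); pivot element 3/2.
Divide row 2 by 3/2; eliminate column q from the other rows.
Row 1 update in column u2: 0 − 2·(1/3) = -2/3.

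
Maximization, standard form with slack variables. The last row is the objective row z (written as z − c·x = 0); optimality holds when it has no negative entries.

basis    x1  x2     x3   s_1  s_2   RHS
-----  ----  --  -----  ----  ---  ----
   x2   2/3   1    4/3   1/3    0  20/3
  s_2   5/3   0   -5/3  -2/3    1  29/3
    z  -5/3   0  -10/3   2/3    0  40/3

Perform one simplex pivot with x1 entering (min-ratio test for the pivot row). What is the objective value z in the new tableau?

23

Ratio test on column x1 — row 1: (20/3)/(2/3) = 10; row 2: (29/3)/(5/3) = 29/5. Minimum is 29/5 at row 2 (s_2 leaves); pivot element 5/3.
Pivot on row 2; the z-row RHS becomes 40/3 − (-5/3)·(29/5) = 23.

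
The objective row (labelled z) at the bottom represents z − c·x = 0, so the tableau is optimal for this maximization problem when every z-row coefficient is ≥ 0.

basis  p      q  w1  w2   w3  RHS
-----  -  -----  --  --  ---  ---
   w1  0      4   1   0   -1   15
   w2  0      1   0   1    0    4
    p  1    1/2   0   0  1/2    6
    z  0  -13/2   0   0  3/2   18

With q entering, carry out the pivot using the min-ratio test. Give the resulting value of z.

Ratio test on column q — row 1: 15/4 = 15/4; row 2: 4/1 = 4; row 3: 6/(1/2) = 12. Minimum is 15/4 at row 1 (w1 leaves); pivot element 4.
Pivot on row 1; the z-row RHS becomes 18 − (-13/2)·(15/4) = 339/8.

339/8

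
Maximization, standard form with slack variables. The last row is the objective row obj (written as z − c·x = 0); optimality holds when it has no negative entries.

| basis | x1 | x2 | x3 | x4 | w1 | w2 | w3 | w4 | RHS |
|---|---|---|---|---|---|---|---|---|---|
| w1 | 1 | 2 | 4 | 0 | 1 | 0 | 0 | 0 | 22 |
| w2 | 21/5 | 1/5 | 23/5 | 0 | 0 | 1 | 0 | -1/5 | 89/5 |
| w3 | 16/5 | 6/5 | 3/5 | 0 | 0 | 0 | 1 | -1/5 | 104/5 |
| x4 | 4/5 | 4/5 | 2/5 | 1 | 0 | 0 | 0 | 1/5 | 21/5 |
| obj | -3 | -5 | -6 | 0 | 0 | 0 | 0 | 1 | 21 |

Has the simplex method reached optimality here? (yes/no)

The obj-row has a negative entry -6 in column x3, so it is not optimal.

no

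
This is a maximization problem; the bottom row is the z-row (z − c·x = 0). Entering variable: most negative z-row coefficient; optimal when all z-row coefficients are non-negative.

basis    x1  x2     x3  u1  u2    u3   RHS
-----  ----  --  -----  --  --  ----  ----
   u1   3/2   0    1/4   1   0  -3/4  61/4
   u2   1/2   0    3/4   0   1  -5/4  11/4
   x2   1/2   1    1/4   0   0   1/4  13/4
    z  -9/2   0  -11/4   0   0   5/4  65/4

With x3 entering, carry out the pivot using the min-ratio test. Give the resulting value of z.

Ratio test on column x3 — row 1: (61/4)/(1/4) = 61; row 2: (11/4)/(3/4) = 11/3; row 3: (13/4)/(1/4) = 13. Minimum is 11/3 at row 2 (u2 leaves); pivot element 3/4.
Pivot on row 2; the z-row RHS becomes 65/4 − (-11/4)·(11/3) = 79/3.

79/3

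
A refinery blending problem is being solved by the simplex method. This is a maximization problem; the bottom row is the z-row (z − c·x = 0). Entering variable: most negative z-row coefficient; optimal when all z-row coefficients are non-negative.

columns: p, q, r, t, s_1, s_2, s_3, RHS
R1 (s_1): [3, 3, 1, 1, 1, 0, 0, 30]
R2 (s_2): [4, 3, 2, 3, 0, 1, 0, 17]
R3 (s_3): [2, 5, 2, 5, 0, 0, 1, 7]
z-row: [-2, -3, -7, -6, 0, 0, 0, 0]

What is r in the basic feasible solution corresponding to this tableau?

0

r is not in the basis, so in the current basic feasible solution r = 0.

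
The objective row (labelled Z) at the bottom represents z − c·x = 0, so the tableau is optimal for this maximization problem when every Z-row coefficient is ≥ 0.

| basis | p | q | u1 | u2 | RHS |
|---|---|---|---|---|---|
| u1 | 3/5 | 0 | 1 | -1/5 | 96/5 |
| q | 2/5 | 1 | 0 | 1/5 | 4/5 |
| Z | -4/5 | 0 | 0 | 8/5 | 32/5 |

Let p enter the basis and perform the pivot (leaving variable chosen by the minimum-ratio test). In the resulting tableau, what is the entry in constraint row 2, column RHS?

Ratio test on column p — row 1: (96/5)/(3/5) = 32; row 2: (4/5)/(2/5) = 2. Minimum is 2 at row 2 (q leaves); pivot element 2/5.
Divide row 2 by 2/5; eliminate column p from the other rows.
In the new row 2, the RHS entry is the old entry divided by the pivot: (4/5)/(2/5) = 2.

2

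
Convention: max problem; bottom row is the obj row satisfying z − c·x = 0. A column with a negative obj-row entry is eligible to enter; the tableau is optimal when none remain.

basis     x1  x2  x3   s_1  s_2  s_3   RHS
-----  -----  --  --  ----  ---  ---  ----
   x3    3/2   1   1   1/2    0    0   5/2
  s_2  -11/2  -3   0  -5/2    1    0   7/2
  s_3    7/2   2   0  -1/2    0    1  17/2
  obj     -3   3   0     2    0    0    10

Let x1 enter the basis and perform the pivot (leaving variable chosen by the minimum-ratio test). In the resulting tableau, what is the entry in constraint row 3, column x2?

-1/3

Ratio test on column x1 — row 1: (5/2)/(3/2) = 5/3; row 2: entry -11/2 ≤ 0; row 3: (17/2)/(7/2) = 17/7. Minimum is 5/3 at row 1 (x3 leaves); pivot element 3/2.
Divide row 1 by 3/2; eliminate column x1 from the other rows.
Row 3 update in column x2: 2 − (7/2)·(2/3) = -1/3.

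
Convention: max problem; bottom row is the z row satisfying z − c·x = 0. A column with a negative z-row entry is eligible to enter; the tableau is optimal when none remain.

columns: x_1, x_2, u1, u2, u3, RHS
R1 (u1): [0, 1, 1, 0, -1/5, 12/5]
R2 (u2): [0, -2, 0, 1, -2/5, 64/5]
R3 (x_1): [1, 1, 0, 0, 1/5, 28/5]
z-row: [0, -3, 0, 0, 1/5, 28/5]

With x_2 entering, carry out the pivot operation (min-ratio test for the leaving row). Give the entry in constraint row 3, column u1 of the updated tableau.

Ratio test on column x_2 — row 1: (12/5)/1 = 12/5; row 2: entry -2 ≤ 0; row 3: (28/5)/1 = 28/5. Minimum is 12/5 at row 1 (u1 leaves); pivot element 1.
Divide row 1 by 1; eliminate column x_2 from the other rows.
Row 3 update in column u1: 0 − 1·1 = -1.

-1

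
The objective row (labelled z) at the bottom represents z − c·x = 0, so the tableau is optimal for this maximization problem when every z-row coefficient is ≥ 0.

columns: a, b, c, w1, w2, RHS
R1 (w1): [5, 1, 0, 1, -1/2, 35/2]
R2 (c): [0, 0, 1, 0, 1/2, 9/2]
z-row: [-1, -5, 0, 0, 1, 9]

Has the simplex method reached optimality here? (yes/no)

The z-row has a negative entry -5 in column b, so it is not optimal.

no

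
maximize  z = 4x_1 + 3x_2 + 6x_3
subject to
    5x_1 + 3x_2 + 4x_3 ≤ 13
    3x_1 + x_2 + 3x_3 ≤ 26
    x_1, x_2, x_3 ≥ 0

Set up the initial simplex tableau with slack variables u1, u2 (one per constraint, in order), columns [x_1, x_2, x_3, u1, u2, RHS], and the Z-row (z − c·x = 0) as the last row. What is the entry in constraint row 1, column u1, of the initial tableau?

1

Slack u1 belongs to constraint 1; its column is the unit vector e_1, so the entry in row 1 is 1.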